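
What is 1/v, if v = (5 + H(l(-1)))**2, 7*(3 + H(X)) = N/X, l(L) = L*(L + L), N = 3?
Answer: 196/961 ≈ 0.20395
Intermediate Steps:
l(L) = 2*L**2 (l(L) = L*(2*L) = 2*L**2)
H(X) = -3 + 3/(7*X) (H(X) = -3 + (3/X)/7 = -3 + 3/(7*X))
v = 961/196 (v = (5 + (-3 + 3/(7*((2*(-1)**2)))))**2 = (5 + (-3 + 3/(7*((2*1)))))**2 = (5 + (-3 + (3/7)/2))**2 = (5 + (-3 + (3/7)*(1/2)))**2 = (5 + (-3 + 3/14))**2 = (5 - 39/14)**2 = (31/14)**2 = 961/196 ≈ 4.9031)
1/v = 1/(961/196) = 196/961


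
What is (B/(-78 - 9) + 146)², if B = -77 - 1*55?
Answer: 18301284/841 ≈ 21761.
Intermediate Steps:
B = -132 (B = -77 - 55 = -132)
(B/(-78 - 9) + 146)² = (-132/(-78 - 9) + 146)² = (-132/(-87) + 146)² = (-132*(-1/87) + 146)² = (44/29 + 146)² = (4278/29)² = 18301284/841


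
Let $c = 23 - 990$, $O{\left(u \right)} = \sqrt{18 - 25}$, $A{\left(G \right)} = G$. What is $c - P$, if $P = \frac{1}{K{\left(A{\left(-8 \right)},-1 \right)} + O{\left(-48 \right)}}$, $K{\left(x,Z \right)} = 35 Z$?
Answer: $- \frac{170187}{176} + \frac{i \sqrt{7}}{1232} \approx -966.97 + 0.0021475 i$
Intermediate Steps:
$O{\left(u \right)} = i \sqrt{7}$ ($O{\left(u \right)} = \sqrt{-7} = i \sqrt{7}$)
$c = -967$ ($c = 23 - 990 = -967$)
$P = \frac{1}{-35 + i \sqrt{7}}$ ($P = \frac{1}{35 \left(-1\right) + i \sqrt{7}} = \frac{1}{-35 + i \sqrt{7}} \approx -0.028409 - 0.0021475 i$)
$c - P = -967 - \left(- \frac{5}{176} - \frac{i \sqrt{7}}{1232}\right) = -967 + \left(\frac{5}{176} + \frac{i \sqrt{7}}{1232}\right) = - \frac{170187}{176} + \frac{i \sqrt{7}}{1232}$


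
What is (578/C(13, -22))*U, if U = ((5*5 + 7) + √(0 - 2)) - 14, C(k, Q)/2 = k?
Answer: 5202/13 + 289*I*√2/13 ≈ 400.15 + 31.439*I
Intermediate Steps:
C(k, Q) = 2*k
U = 18 + I*√2 (U = ((25 + 7) + √(-2)) - 14 = (32 + I*√2) - 14 = 18 + I*√2 ≈ 18.0 + 1.4142*I)
(578/C(13, -22))*U = (578/((2*13)))*(18 + I*√2) = (578/26)*(18 + I*√2) = (578*(1/26))*(18 + I*√2) = 289*(18 + I*√2)/13 = 5202/13 + 289*I*√2/13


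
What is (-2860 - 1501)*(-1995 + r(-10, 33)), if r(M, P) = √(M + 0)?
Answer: 8700195 - 4361*I*√10 ≈ 8.7002e+6 - 13791.0*I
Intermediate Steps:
r(M, P) = √M
(-2860 - 1501)*(-1995 + r(-10, 33)) = (-2860 - 1501)*(-1995 + √(-10)) = -4361*(-1995 + I*√10) = 8700195 - 4361*I*√10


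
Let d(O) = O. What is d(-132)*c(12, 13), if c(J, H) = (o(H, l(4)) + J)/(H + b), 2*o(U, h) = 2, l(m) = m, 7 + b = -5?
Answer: -1716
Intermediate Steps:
b = -12 (b = -7 - 5 = -12)
o(U, h) = 1 (o(U, h) = (1/2)*2 = 1)
c(J, H) = (1 + J)/(-12 + H) (c(J, H) = (1 + J)/(H - 12) = (1 + J)/(-12 + H))
d(-132)*c(12, 13) = -132*(1 + 12)/(-12 + 13) = -132*13/1 = -132*13 = -1716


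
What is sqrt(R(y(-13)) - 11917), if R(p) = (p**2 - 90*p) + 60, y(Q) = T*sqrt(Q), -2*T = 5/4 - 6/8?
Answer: sqrt(-189725 + 360*I*sqrt(13))/4 ≈ 0.37249 + 108.89*I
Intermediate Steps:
T = -1/4 (T = -(5/4 - 6/8)/2 = -(5*(1/4) - 6*1/8)/2 = -(5/4 - 3/4)/2 = -1/2*1/2 = -1/4 ≈ -0.25000)
y(Q) = -sqrt(Q)/4
R(p) = 60 + p**2 - 90*p
sqrt(R(y(-13)) - 11917) = sqrt((60 + (-I*sqrt(13)/4)**2 - (-45)*sqrt(-13)/2) - 11917) = sqrt((60 + (-I*sqrt(13)/4)**2 - (-45)*I*sqrt(13)/2) - 11917) = sqrt((60 - 13/16 + 45*I*sqrt(13)/2) - 11917) = sqrt((947/16 + 45*I*sqrt(13)/2) - 11917) = sqrt(-189725/16 + 45*I*sqrt(13)/2)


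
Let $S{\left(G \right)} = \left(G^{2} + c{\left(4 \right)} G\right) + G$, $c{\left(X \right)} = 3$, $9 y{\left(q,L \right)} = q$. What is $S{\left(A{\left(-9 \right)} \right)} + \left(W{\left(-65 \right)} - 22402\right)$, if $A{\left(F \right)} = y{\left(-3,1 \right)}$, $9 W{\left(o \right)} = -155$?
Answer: $- \frac{201784}{9} \approx -22420.0$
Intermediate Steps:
$y{\left(q,L \right)} = \frac{q}{9}$
$W{\left(o \right)} = - \frac{155}{9}$ ($W{\left(o \right)} = \frac{1}{9} \left(-155\right) = - \frac{155}{9}$)
$A{\left(F \right)} = - \frac{1}{3}$ ($A{\left(F \right)} = \frac{1}{9} \left(-3\right) = - \frac{1}{3}$)
$S{\left(G \right)} = G^{2} + 4 G$ ($S{\left(G \right)} = \left(G^{2} + 3 G\right) + G = G^{2} + 4 G$)
$S{\left(A{\left(-9 \right)} \right)} + \left(W{\left(-65 \right)} - 22402\right) = - \frac{4 - \frac{1}{3}}{3} - \frac{201773}{9} = \left(- \frac{1}{3}\right) \frac{11}{3} - \frac{201773}{9} = - \frac{11}{9} - \frac{201773}{9} = - \frac{201784}{9}$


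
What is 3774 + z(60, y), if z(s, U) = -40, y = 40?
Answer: 3734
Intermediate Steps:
3774 + z(60, y) = 3774 - 40 = 3734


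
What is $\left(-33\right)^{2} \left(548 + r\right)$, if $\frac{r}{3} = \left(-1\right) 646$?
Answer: $-1513710$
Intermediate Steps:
$r = -1938$ ($r = 3 \left(\left(-1\right) 646\right) = 3 \left(-646\right) = -1938$)
$\left(-33\right)^{2} \left(548 + r\right) = \left(-33\right)^{2} \left(548 - 1938\right) = 1089 \left(-1390\right) = -1513710$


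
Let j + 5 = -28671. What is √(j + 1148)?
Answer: 2*I*√6882 ≈ 165.92*I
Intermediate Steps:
j = -28676 (j = -5 - 28671 = -28676)
√(j + 1148) = √(-28676 + 1148) = √(-27528) = 2*I*√6882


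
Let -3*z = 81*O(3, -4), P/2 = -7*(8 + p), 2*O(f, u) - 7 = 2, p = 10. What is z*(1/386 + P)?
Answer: 23636853/772 ≈ 30618.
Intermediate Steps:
O(f, u) = 9/2 (O(f, u) = 7/2 + (1/2)*2 = 7/2 + 1 = 9/2)
P = -252 (P = 2*(-7*(8 + 10)) = 2*(-7*18) = 2*(-126) = -252)
z = -243/2 (z = -27*9/2 = -1/3*729/2 = -243/2 ≈ -121.50)
z*(1/386 + P) = -243*(1/386 - 252)/2 = -243/2*(-97271/386) = 23636853/772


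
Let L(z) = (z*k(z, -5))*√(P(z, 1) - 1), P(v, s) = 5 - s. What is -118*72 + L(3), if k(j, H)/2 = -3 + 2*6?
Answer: -8496 + 54*√3 ≈ -8402.5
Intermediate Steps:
k(j, H) = 18 (k(j, H) = 2*(-3 + 2*6) = 2*(-3 + 12) = 2*9 = 18)
L(z) = 18*z*√3 (L(z) = (z*18)*√((5 - 1*1) - 1) = (18*z)*√((5 - 1) - 1) = (18*z)*√(4 - 1) = (18*z)*√3 = 18*z*√3)
-118*72 + L(3) = -118*72 + 18*3*√3 = -8496 + 54*√3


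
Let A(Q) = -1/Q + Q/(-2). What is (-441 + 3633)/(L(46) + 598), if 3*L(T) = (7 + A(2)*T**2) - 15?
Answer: -2394/347 ≈ -6.8991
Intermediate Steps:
A(Q) = -1/Q - Q/2 (A(Q) = -1/Q + Q*(-1/2) = -1/Q - Q/2)
L(T) = -8/3 - T**2/2 (L(T) = ((7 + (-1/2 - 1/2*2)*T**2) - 15)/3 = ((7 + (-1*1/2 - 1)*T**2) - 15)/3 = ((7 + (-1/2 - 1)*T**2) - 15)/3 = ((7 - 3*T**2/2) - 15)/3 = (-8 - 3*T**2/2)/3 = -8/3 - T**2/2)
(-441 + 3633)/(L(46) + 598) = (-441 + 3633)/((-8/3 - 1/2*46**2) + 598) = 3192/((-8/3 - 1/2*2116) + 598) = 3192/((-8/3 - 1058) + 598) = 3192/(-3182/3 + 598) = 3192/(-1388/3) = 3192*(-3/1388) = -2394/347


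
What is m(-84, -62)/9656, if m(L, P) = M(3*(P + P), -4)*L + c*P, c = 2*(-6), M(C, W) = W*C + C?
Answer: -11625/1207 ≈ -9.6313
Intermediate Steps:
M(C, W) = C + C*W (M(C, W) = C*W + C = C + C*W)
c = -12
m(L, P) = -12*P - 18*L*P (m(L, P) = ((3*(P + P))*(1 - 4))*L - 12*P = ((3*(2*P))*(-3))*L - 12*P = ((6*P)*(-3))*L - 12*P = (-18*P)*L - 12*P = -18*L*P - 12*P = -12*P - 18*L*P)
m(-84, -62)/9656 = (6*(-62)*(-2 - 3*(-84)))/9656 = (6*(-62)*(-2 + 252))*(1/9656) = (6*(-62)*250)*(1/9656) = -93000*1/9656 = -11625/1207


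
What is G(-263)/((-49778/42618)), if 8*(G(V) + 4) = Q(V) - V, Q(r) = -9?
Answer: -2365299/99556 ≈ -23.758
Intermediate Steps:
G(V) = -41/8 - V/8 (G(V) = -4 + (-9 - V)/8 = -4 + (-9/8 - V/8) = -41/8 - V/8)
G(-263)/((-49778/42618)) = (-41/8 - ⅛*(-263))/((-49778/42618)) = (-41/8 + 263/8)/((-49778*1/42618)) = 111/(4*(-24889/21309)) = (111/4)*(-21309/24889) = -2365299/99556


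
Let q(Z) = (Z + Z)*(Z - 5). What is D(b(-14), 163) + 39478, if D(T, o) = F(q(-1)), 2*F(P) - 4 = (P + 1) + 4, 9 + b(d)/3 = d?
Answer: 78977/2 ≈ 39489.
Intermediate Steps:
q(Z) = 2*Z*(-5 + Z) (q(Z) = (2*Z)*(-5 + Z) = 2*Z*(-5 + Z))
b(d) = -27 + 3*d
F(P) = 9/2 + P/2 (F(P) = 2 + ((P + 1) + 4)/2 = 2 + ((1 + P) + 4)/2 = 2 + (5 + P)/2 = 2 + (5/2 + P/2) = 9/2 + P/2)
D(T, o) = 21/2 (D(T, o) = 9/2 + (2*(-1)*(-5 - 1))/2 = 9/2 + (2*(-1)*(-6))/2 = 9/2 + (½)*12 = 9/2 + 6 = 21/2)
D(b(-14), 163) + 39478 = 21/2 + 39478 = 78977/2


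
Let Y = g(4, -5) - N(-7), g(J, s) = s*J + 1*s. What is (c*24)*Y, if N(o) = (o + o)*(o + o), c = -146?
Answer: 774384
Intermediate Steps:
g(J, s) = s + J*s (g(J, s) = J*s + s = s + J*s)
N(o) = 4*o**2 (N(o) = (2*o)*(2*o) = 4*o**2)
Y = -221 (Y = -5*(1 + 4) - 4*(-7)**2 = -5*5 - 4*49 = -25 - 1*196 = -25 - 196 = -221)
(c*24)*Y = -146*24*(-221) = -3504*(-221) = 774384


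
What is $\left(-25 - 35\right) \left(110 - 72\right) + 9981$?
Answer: $7701$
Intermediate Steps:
$\left(-25 - 35\right) \left(110 - 72\right) + 9981 = \left(-25 - 35\right) 38 + 9981 = \left(-60\right) 38 + 9981 = -2280 + 9981 = 7701$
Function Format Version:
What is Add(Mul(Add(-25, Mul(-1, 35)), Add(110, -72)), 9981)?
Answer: 7701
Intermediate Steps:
Add(Mul(Add(-25, Mul(-1, 35)), Add(110, -72)), 9981) = Add(Mul(Add(-25, -35), 38), 9981) = Add(Mul(-60, 38), 9981) = Add(-2280, 9981) = 7701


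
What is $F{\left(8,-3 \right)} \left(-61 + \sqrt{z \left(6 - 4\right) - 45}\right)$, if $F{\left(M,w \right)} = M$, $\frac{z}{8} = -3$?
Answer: $-488 + 8 i \sqrt{93} \approx -488.0 + 77.149 i$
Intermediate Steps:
$z = -24$ ($z = 8 \left(-3\right) = -24$)
$F{\left(8,-3 \right)} \left(-61 + \sqrt{z \left(6 - 4\right) - 45}\right) = 8 \left(-61 + \sqrt{- 24 \left(6 - 4\right) - 45}\right) = 8 \left(-61 + \sqrt{\left(-24\right) 2 - 45}\right) = 8 \left(-61 + \sqrt{-48 - 45}\right) = 8 \left(-61 + \sqrt{-93}\right) = 8 \left(-61 + i \sqrt{93}\right) = -488 + 8 i \sqrt{93}$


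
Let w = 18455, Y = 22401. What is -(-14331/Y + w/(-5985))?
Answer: 583838/156807 ≈ 3.7233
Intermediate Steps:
-(-14331/Y + w/(-5985)) = -(-14331/22401 + 18455/(-5985)) = -(-14331*1/22401 + 18455*(-1/5985)) = -(-4777/7467 - 3691/1197) = -1*(-583838/156807) = 583838/156807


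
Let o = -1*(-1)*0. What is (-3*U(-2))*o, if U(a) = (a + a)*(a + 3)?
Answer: 0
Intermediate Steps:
U(a) = 2*a*(3 + a) (U(a) = (2*a)*(3 + a) = 2*a*(3 + a))
o = 0 (o = 1*0 = 0)
(-3*U(-2))*o = -6*(-2)*(3 - 2)*0 = -6*(-2)*0 = -3*(-4)*0 = 12*0 = 0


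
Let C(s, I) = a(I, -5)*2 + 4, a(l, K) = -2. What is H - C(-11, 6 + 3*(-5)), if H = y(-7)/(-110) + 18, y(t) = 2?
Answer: 989/55 ≈ 17.982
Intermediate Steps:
C(s, I) = 0 (C(s, I) = -2*2 + 4 = -4 + 4 = 0)
H = 989/55 (H = 2/(-110) + 18 = 2*(-1/110) + 18 = -1/55 + 18 = 989/55 ≈ 17.982)
H - C(-11, 6 + 3*(-5)) = 989/55 - 1*0 = 989/55 + 0 = 989/55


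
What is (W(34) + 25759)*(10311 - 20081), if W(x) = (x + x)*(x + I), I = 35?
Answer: -297506270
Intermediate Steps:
W(x) = 2*x*(35 + x) (W(x) = (x + x)*(x + 35) = (2*x)*(35 + x) = 2*x*(35 + x))
(W(34) + 25759)*(10311 - 20081) = (2*34*(35 + 34) + 25759)*(10311 - 20081) = (2*34*69 + 25759)*(-9770) = (4692 + 25759)*(-9770) = 30451*(-9770) = -297506270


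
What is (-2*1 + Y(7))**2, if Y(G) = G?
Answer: 25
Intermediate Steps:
(-2*1 + Y(7))**2 = (-2*1 + 7)**2 = (-2 + 7)**2 = 5**2 = 25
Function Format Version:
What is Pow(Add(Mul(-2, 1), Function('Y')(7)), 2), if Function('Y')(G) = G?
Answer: 25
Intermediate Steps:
Pow(Add(Mul(-2, 1), Function('Y')(7)), 2) = Pow(Add(Mul(-2, 1), 7), 2) = Pow(Add(-2, 7), 2) = Pow(5, 2) = 25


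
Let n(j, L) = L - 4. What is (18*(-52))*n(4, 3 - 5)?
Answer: 5616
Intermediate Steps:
n(j, L) = -4 + L
(18*(-52))*n(4, 3 - 5) = (18*(-52))*(-4 + (3 - 5)) = -936*(-4 - 2) = -936*(-6) = 5616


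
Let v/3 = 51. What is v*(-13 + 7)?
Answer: -918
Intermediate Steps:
v = 153 (v = 3*51 = 153)
v*(-13 + 7) = 153*(-13 + 7) = 153*(-6) = -918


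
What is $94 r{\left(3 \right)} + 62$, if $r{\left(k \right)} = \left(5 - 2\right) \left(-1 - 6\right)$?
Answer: $-1912$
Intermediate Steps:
$r{\left(k \right)} = -21$ ($r{\left(k \right)} = 3 \left(-7\right) = -21$)
$94 r{\left(3 \right)} + 62 = 94 \left(-21\right) + 62 = -1974 + 62 = -1912$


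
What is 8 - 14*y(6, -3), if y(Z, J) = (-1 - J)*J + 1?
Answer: 78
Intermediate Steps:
y(Z, J) = 1 + J*(-1 - J) (y(Z, J) = J*(-1 - J) + 1 = 1 + J*(-1 - J))
8 - 14*y(6, -3) = 8 - 14*(1 - 1*(-3) - 1*(-3)**2) = 8 - 14*(1 + 3 - 1*9) = 8 - 14*(1 + 3 - 9) = 8 - 14*(-5) = 8 + 70 = 78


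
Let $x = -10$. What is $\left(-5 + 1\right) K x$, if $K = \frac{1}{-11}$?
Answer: $- \frac{40}{11} \approx -3.6364$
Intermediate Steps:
$K = - \frac{1}{11} \approx -0.090909$
$\left(-5 + 1\right) K x = \left(-5 + 1\right) \left(- \frac{1}{11}\right) \left(-10\right) = \left(-4\right) \left(- \frac{1}{11}\right) \left(-10\right) = \frac{4}{11} \left(-10\right) = - \frac{40}{11}$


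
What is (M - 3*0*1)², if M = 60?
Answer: 3600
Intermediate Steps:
(M - 3*0*1)² = (60 - 3*0*1)² = (60 + 0*1)² = (60 + 0)² = 60² = 3600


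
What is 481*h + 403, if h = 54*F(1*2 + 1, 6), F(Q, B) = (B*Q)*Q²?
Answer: 4208191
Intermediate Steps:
F(Q, B) = B*Q³
h = 8748 (h = 54*(6*(1*2 + 1)³) = 54*(6*(2 + 1)³) = 54*(6*3³) = 54*(6*27) = 54*162 = 8748)
481*h + 403 = 481*8748 + 403 = 4207788 + 403 = 4208191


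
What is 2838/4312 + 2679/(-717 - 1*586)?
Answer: -356997/255388 ≈ -1.3979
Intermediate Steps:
2838/4312 + 2679/(-717 - 1*586) = 2838*(1/4312) + 2679/(-717 - 586) = 129/196 + 2679/(-1303) = 129/196 + 2679*(-1/1303) = 129/196 - 2679/1303 = -356997/255388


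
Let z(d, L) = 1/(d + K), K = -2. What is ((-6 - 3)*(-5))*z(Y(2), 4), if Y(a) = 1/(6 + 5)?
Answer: -165/7 ≈ -23.571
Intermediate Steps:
Y(a) = 1/11
z(d, L) = 1/(-2 + d) (z(d, L) = 1/(d - 2) = 1/(-2 + d))
((-6 - 3)*(-5))*z(Y(2), 4) = ((-6 - 3)*(-5))/(-2 + 1/11) = (-9*(-5))/(-21/11) = 45*(-11/21) = -165/7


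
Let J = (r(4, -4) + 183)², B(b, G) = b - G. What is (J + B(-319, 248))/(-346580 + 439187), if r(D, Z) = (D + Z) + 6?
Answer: 11718/30869 ≈ 0.37960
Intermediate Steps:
r(D, Z) = 6 + D + Z
J = 35721 (J = ((6 + 4 - 4) + 183)² = (6 + 183)² = 189² = 35721)
(J + B(-319, 248))/(-346580 + 439187) = (35721 + (-319 - 1*248))/(-346580 + 439187) = (35721 + (-319 - 248))/92607 = (35721 - 567)*(1/92607) = 35154*(1/92607) = 11718/30869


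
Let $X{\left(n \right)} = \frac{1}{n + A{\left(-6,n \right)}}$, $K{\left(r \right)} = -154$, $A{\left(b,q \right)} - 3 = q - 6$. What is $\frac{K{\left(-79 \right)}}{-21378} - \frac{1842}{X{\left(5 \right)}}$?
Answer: $- \frac{19689127}{1527} \approx -12894.0$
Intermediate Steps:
$A{\left(b,q \right)} = -3 + q$ ($A{\left(b,q \right)} = 3 + \left(q - 6\right) = 3 + \left(-6 + q\right) = -3 + q$)
$X{\left(n \right)} = \frac{1}{-3 + 2 n}$ ($X{\left(n \right)} = \frac{1}{n + \left(-3 + n\right)} = \frac{1}{-3 + 2 n}$)
$\frac{K{\left(-79 \right)}}{-21378} - \frac{1842}{X{\left(5 \right)}} = - \frac{154}{-21378} - \frac{1842}{\frac{1}{-3 + 2 \cdot 5}} = \left(-154\right) \left(- \frac{1}{21378}\right) - \frac{1842}{\frac{1}{-3 + 10}} = \frac{11}{1527} - \frac{1842}{\frac{1}{7}} = \frac{11}{1527} - 1842 \frac{1}{\frac{1}{7}} = \frac{11}{1527} - 12894 = - \frac{19689127}{1527}$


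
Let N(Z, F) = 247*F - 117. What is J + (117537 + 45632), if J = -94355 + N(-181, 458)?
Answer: 181823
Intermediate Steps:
N(Z, F) = -117 + 247*F
J = 18654 (J = -94355 + (-117 + 247*458) = -94355 + (-117 + 113126) = -94355 + 113009 = 18654)
J + (117537 + 45632) = 18654 + (117537 + 45632) = 18654 + 163169 = 181823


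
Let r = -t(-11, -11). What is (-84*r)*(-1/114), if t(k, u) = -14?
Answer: 196/19 ≈ 10.316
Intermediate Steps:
r = 14 (r = -1*(-14) = 14)
(-84*r)*(-1/114) = (-84*14)*(-1/114) = -(-1176)/114 = -1176*(-1/114) = 196/19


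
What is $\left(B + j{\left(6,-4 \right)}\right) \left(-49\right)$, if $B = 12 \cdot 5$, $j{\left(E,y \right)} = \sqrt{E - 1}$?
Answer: $-2940 - 49 \sqrt{5} \approx -3049.6$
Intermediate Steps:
$j{\left(E,y \right)} = \sqrt{-1 + E}$
$B = 60$
$\left(B + j{\left(6,-4 \right)}\right) \left(-49\right) = \left(60 + \sqrt{-1 + 6}\right) \left(-49\right) = \left(60 + \sqrt{5}\right) \left(-49\right) = -2940 - 49 \sqrt{5}$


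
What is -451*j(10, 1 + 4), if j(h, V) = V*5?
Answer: -11275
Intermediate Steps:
j(h, V) = 5*V
-451*j(10, 1 + 4) = -2255*(1 + 4) = -2255*5 = -451*25 = -11275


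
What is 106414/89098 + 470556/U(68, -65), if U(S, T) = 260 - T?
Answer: 20980091519/14478425 ≈ 1449.1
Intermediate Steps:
106414/89098 + 470556/U(68, -65) = 106414/89098 + 470556/(260 - 1*(-65)) = 106414*(1/89098) + 470556/(260 + 65) = 53207/44549 + 470556/325 = 20980091519/14478425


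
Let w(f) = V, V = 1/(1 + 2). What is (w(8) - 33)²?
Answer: 9604/9 ≈ 1067.1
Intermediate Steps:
V = ⅓ (V = 1/3 = ⅓ ≈ 0.33333)
w(f) = ⅓
(w(8) - 33)² = (⅓ - 33)² = (-98/3)² = 9604/9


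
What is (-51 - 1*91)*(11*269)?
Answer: -420178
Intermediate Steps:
(-51 - 1*91)*(11*269) = (-51 - 91)*2959 = -142*2959 = -420178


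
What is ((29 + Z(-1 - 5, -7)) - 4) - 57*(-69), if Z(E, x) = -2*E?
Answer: 3970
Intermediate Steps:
((29 + Z(-1 - 5, -7)) - 4) - 57*(-69) = ((29 - 2*(-1 - 5)) - 4) - 57*(-69) = ((29 - 2*(-6)) - 4) + 3933 = ((29 + 12) - 4) + 3933 = (41 - 4) + 3933 = 37 + 3933 = 3970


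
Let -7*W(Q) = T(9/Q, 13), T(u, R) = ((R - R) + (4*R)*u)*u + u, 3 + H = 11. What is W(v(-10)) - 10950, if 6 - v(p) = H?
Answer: -155397/14 ≈ -11100.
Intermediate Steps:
H = 8 (H = -3 + 11 = 8)
v(p) = -2 (v(p) = 6 - 1*8 = 6 - 8 = -2)
T(u, R) = u + 4*R*u**2 (T(u, R) = (0 + 4*R*u)*u + u = (4*R*u)*u + u = 4*R*u**2 + u = u + 4*R*u**2)
W(Q) = -9*(1 + 468/Q)/(7*Q) (W(Q) = -9/Q*(1 + 4*13*(9/Q))/7 = -9/Q*(1 + 468/Q)/7 = -9*(1 + 468/Q)/(7*Q))
W(v(-10)) - 10950 = (9/7)*(-468 - 1*(-2))/(-2)**2 - 10950 = (9/7)*(1/4)*(-468 + 2) - 10950 = (9/7)*(1/4)*(-466) - 10950 = -2097/14 - 10950 = -155397/14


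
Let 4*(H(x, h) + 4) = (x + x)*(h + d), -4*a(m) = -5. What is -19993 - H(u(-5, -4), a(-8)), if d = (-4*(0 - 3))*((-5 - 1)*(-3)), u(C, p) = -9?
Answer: -152091/8 ≈ -19011.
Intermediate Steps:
a(m) = 5/4 (a(m) = -1/4*(-5) = 5/4)
d = 216 (d = (-4*(-3))*(-6*(-3)) = 12*18 = 216)
H(x, h) = -4 + x*(216 + h)/2 (H(x, h) = -4 + ((x + x)*(h + 216))/4 = -4 + ((2*x)*(216 + h))/4 = -4 + (2*x*(216 + h))/4 = -4 + x*(216 + h)/2)
-19993 - H(u(-5, -4), a(-8)) = -19993 - (-4 + 108*(-9) + (1/2)*(5/4)*(-9)) = -19993 - (-4 - 972 - 45/8) = -19993 - 1*(-7853/8) = -19993 + 7853/8 = -152091/8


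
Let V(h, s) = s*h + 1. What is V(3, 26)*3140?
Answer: 248060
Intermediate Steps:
V(h, s) = 1 + h*s (V(h, s) = h*s + 1 = 1 + h*s)
V(3, 26)*3140 = (1 + 3*26)*3140 = (1 + 78)*3140 = 79*3140 = 248060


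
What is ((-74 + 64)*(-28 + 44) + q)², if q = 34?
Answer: 15876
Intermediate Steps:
((-74 + 64)*(-28 + 44) + q)² = ((-74 + 64)*(-28 + 44) + 34)² = (-10*16 + 34)² = (-160 + 34)² = (-126)² = 15876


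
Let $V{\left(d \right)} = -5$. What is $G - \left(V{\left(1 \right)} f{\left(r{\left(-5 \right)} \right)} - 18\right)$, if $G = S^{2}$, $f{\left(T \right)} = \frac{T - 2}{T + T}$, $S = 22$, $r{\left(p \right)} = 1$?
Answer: $\frac{999}{2} \approx 499.5$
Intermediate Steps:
$f{\left(T \right)} = \frac{-2 + T}{2 T}$
$G = 484$ ($G = 22^{2} = 484$)
$G - \left(V{\left(1 \right)} f{\left(r{\left(-5 \right)} \right)} - 18\right) = 484 - \left(- 5 \frac{-2 + 1}{2 \cdot 1} - 18\right) = 484 - \left(- 5 \cdot \frac{1}{2} \cdot 1 \left(-1\right) - 18\right) = 484 - \left(\left(-5\right) \left(- \frac{1}{2}\right) - 18\right) = 484 - \left(\frac{5}{2} - 18\right) = 484 - - \frac{31}{2} = 484 + \frac{31}{2} = \frac{999}{2}$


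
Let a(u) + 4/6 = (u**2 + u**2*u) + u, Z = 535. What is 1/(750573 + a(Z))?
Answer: 3/462503122 ≈ 6.4864e-9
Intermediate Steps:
a(u) = -2/3 + u + u**2 + u**3 (a(u) = -2/3 + ((u**2 + u**2*u) + u) = -2/3 + ((u**2 + u**3) + u) = -2/3 + (u + u**2 + u**3) = -2/3 + u + u**2 + u**3)
1/(750573 + a(Z)) = 1/(750573 + (-2/3 + 535 + 535**2 + 535**3)) = 1/(750573 + (-2/3 + 535 + 286225 + 153130375)) = 1/(750573 + 460251403/3) = 1/(462503122/3) = 3/462503122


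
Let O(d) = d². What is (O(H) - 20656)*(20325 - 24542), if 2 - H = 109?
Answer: 38825919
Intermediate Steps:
H = -107 (H = 2 - 1*109 = 2 - 109 = -107)
(O(H) - 20656)*(20325 - 24542) = ((-107)² - 20656)*(20325 - 24542) = (11449 - 20656)*(-4217) = -9207*(-4217) = 38825919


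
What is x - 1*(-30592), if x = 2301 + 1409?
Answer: 34302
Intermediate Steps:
x = 3710
x - 1*(-30592) = 3710 - 1*(-30592) = 3710 + 30592 = 34302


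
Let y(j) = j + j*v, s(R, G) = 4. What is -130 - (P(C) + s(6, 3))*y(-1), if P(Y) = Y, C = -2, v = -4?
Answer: -136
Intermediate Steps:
y(j) = -3*j (y(j) = j + j*(-4) = j - 4*j = -3*j)
-130 - (P(C) + s(6, 3))*y(-1) = -130 - (-2 + 4)*(-3*(-1)) = -130 - 2*3 = -130 - 1*6 = -130 - 6 = -136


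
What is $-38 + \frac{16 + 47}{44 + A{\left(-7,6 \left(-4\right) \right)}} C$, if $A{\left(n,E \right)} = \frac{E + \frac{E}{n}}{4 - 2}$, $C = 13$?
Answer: $- \frac{3235}{236} \approx -13.708$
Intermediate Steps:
$A{\left(n,E \right)} = \frac{E}{2} + \frac{E}{2 n}$ ($A{\left(n,E \right)} = \frac{E + \frac{E}{n}}{2} = \left(E + \frac{E}{n}\right) \frac{1}{2} = \frac{E}{2} + \frac{E}{2 n}$)
$-38 + \frac{16 + 47}{44 + A{\left(-7,6 \left(-4\right) \right)}} C = -38 + \frac{16 + 47}{44 + \frac{6 \left(-4\right) \left(1 - 7\right)}{2 \left(-7\right)}} 13 = -38 + \frac{63}{44 + \frac{1}{2} \left(-24\right) \left(- \frac{1}{7}\right) \left(-6\right)} 13 = -38 + \frac{63}{44 - \frac{72}{7}} \cdot 13 = -38 + \frac{63}{\frac{236}{7}} \cdot 13 = -38 + 63 \cdot \frac{7}{236} \cdot 13 = -38 + \frac{441}{236} \cdot 13 = -38 + \frac{5733}{236} = - \frac{3235}{236}$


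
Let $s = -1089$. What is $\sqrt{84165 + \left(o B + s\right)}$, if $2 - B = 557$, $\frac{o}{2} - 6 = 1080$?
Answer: $4 i \sqrt{70149} \approx 1059.4 i$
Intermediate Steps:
$o = 2172$ ($o = 12 + 2 \cdot 1080 = 12 + 2160 = 2172$)
$B = -555$ ($B = 2 - 557 = -555$)
$\sqrt{84165 + \left(o B + s\right)} = \sqrt{84165 + \left(2172 \left(-555\right) - 1089\right)} = \sqrt{84165 - 1206549} = \sqrt{-1122384} = 4 i \sqrt{70149}$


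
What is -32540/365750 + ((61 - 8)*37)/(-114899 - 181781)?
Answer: -207424059/2170214200 ≈ -0.095578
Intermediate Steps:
-32540/365750 + ((61 - 8)*37)/(-114899 - 181781) = -32540*1/365750 + (53*37)/(-296680) = -3254/36575 + 1961*(-1/296680) = -3254/36575 - 1961/296680 = -207424059/2170214200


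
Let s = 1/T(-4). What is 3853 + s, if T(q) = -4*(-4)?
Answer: 61649/16 ≈ 3853.1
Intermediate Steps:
T(q) = 16
s = 1/16 ≈ 0.062500
3853 + s = 3853 + 1/16 = 61649/16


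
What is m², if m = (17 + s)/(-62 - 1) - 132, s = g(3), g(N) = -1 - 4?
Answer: 7706176/441 ≈ 17474.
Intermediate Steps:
g(N) = -5
s = -5
m = -2776/21 (m = (17 - 5)/(-62 - 1) - 132 = 12/(-63) - 132 = 12*(-1/63) - 132 = -4/21 - 132 = -2776/21 ≈ -132.19)
m² = (-2776/21)² = 7706176/441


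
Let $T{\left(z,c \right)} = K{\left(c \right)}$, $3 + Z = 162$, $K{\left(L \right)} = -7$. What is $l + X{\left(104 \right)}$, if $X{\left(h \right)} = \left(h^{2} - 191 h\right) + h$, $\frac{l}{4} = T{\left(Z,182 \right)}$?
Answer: $-8972$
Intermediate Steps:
$Z = 159$ ($Z = -3 + 162 = 159$)
$T{\left(z,c \right)} = -7$
$l = -28$ ($l = 4 \left(-7\right) = -28$)
$X{\left(h \right)} = h^{2} - 190 h$
$l + X{\left(104 \right)} = -28 + 104 \left(-190 + 104\right) = -28 + 104 \left(-86\right) = -28 - 8944 = -8972$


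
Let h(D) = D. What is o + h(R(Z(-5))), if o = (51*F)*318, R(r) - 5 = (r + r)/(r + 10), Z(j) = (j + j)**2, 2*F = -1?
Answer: -89124/11 ≈ -8102.2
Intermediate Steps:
F = -1/2 (F = (1/2)*(-1) = -1/2 ≈ -0.50000)
Z(j) = 4*j**2 (Z(j) = (2*j)**2 = 4*j**2)
R(r) = 5 + 2*r/(10 + r) (R(r) = 5 + (r + r)/(r + 10) = 5 + (2*r)/(10 + r) = 5 + 2*r/(10 + r))
o = -8109 (o = (51*(-1/2))*318 = -51/2*318 = -8109)
o + h(R(Z(-5))) = -8109 + (50 + 7*(4*(-5)**2))/(10 + 4*(-5)**2) = -8109 + (50 + 7*(4*25))/(10 + 4*25) = -8109 + (50 + 7*100)/(10 + 100) = -8109 + (50 + 700)/110 = -8109 + (1/110)*750 = -8109 + 75/11 = -89124/11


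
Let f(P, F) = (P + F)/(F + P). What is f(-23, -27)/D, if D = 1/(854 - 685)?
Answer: 169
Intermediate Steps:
D = 1/169 ≈ 0.0059172
f(P, F) = 1 (f(P, F) = (F + P)/(F + P) = 1)
f(-23, -27)/D = 1/(1/169) = 1*169 = 169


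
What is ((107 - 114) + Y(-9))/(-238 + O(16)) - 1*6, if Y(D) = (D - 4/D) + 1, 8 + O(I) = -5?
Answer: -13423/2259 ≈ -5.9420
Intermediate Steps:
O(I) = -13 (O(I) = -8 - 5 = -13)
Y(D) = 1 + D - 4/D
((107 - 114) + Y(-9))/(-238 + O(16)) - 1*6 = ((107 - 114) + (1 - 9 - 4/(-9)))/(-238 - 13) - 1*6 = (-7 + (1 - 9 - 4*(-⅑)))/(-251) - 6 = (-7 + (1 - 9 + 4/9))*(-1/251) - 6 = (-7 - 68/9)*(-1/251) - 6 = -131/9*(-1/251) - 6 = 131/2259 - 6 = -13423/2259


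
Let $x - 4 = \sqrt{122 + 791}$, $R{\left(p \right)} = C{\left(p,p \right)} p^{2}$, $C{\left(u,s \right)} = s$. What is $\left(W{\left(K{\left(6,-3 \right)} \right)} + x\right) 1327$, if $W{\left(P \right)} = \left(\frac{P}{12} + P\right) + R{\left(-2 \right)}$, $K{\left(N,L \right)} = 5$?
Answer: $\frac{22559}{12} + 1327 \sqrt{913} \approx 41976.0$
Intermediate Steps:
$R{\left(p \right)} = p^{3}$ ($R{\left(p \right)} = p p^{2} = p^{3}$)
$W{\left(P \right)} = -8 + \frac{13 P}{12}$ ($W{\left(P \right)} = \left(\frac{P}{12} + P\right) + \left(-2\right)^{3} = \left(P \frac{1}{12} + P\right) - 8 = \left(\frac{P}{12} + P\right) - 8 = \frac{13 P}{12} - 8 = -8 + \frac{13 P}{12}$)
$x = 4 + \sqrt{913}$ ($x = 4 + \sqrt{122 + 791} = 4 + \sqrt{913} \approx 34.216$)
$\left(W{\left(K{\left(6,-3 \right)} \right)} + x\right) 1327 = \left(\left(-8 + \frac{13}{12} \cdot 5\right) + \left(4 + \sqrt{913}\right)\right) 1327 = \left(\left(-8 + \frac{65}{12}\right) + \left(4 + \sqrt{913}\right)\right) 1327 = \left(- \frac{31}{12} + \left(4 + \sqrt{913}\right)\right) 1327 = \left(\frac{17}{12} + \sqrt{913}\right) 1327 = \frac{22559}{12} + 1327 \sqrt{913}$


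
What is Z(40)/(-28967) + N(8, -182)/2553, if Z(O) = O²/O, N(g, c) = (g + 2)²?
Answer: 2794580/73952751 ≈ 0.037789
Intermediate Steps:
N(g, c) = (2 + g)²
Z(O) = O
Z(40)/(-28967) + N(8, -182)/2553 = 40/(-28967) + (2 + 8)²/2553 = 40*(-1/28967) + 10²*(1/2553) = -40/28967 + 100*(1/2553) = -40/28967 + 100/2553 = 2794580/73952751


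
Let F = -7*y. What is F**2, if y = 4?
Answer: 784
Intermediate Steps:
F = -28 (F = -7*4 = -28)
F**2 = (-28)**2 = 784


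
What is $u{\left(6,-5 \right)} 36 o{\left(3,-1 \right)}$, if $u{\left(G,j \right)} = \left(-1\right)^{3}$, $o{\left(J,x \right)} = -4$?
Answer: $144$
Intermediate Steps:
$u{\left(G,j \right)} = -1$
$u{\left(6,-5 \right)} 36 o{\left(3,-1 \right)} = \left(-1\right) 36 \left(-4\right) = \left(-36\right) \left(-4\right) = 144$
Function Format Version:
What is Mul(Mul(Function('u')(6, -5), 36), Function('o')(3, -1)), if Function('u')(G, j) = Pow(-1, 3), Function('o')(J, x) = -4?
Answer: 144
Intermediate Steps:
Function('u')(G, j) = -1
Mul(Mul(Function('u')(6, -5), 36), Function('o')(3, -1)) = Mul(Mul(-1, 36), -4) = Mul(-36, -4) = 144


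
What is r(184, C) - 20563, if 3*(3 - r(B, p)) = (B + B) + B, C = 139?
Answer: -20744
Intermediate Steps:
r(B, p) = 3 - B (r(B, p) = 3 - ((B + B) + B)/3 = 3 - (2*B + B)/3 = 3 - B)
r(184, C) - 20563 = (3 - 1*184) - 20563 = (3 - 184) - 20563 = -181 - 20563 = -20744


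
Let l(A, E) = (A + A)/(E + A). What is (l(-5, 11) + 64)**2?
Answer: 34969/9 ≈ 3885.4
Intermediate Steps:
l(A, E) = 2*A/(A + E) (l(A, E) = (2*A)/(A + E) = 2*A/(A + E))
(l(-5, 11) + 64)**2 = (2*(-5)/(-5 + 11) + 64)**2 = (2*(-5)/6 + 64)**2 = (2*(-5)*(1/6) + 64)**2 = (-5/3 + 64)**2 = (187/3)**2 = 34969/9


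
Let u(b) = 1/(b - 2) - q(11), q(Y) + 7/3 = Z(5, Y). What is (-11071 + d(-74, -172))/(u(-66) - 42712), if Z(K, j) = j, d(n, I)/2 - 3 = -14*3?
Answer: 2274396/8715019 ≈ 0.26097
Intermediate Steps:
d(n, I) = -78 (d(n, I) = 6 + 2*(-14*3) = 6 + 2*(-42) = 6 - 84 = -78)
q(Y) = -7/3 + Y
u(b) = -26/3 + 1/(-2 + b) (u(b) = 1/(b - 2) - (-7/3 + 11) = 1/(-2 + b) - 1*26/3 = 1/(-2 + b) - 26/3 = -26/3 + 1/(-2 + b))
(-11071 + d(-74, -172))/(u(-66) - 42712) = (-11071 - 78)/((55 - 26*(-66))/(3*(-2 - 66)) - 42712) = -11149/((1/3)*(55 + 1716)/(-68) - 42712) = -11149/((1/3)*(-1/68)*1771 - 42712) = -11149/(-1771/204 - 42712) = -11149/(-8715019/204) = -11149*(-204/8715019) = 2274396/8715019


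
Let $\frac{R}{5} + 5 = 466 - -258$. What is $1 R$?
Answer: $3595$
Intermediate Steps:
$R = 3595$ ($R = -25 + 5 \left(466 - -258\right) = -25 + 5 \left(466 + 258\right) = -25 + 5 \cdot 724 = -25 + 3620 = 3595$)
$1 R = 1 \cdot 3595 = 3595$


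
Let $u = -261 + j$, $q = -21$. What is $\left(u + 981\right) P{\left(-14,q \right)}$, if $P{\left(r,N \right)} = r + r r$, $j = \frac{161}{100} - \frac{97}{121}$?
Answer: $\frac{793682071}{6050} \approx 1.3119 \cdot 10^{5}$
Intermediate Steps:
$j = \frac{9781}{12100}$ ($j = 161 \cdot \frac{1}{100} - \frac{97}{121} = \frac{161}{100} - \frac{97}{121} = \frac{9781}{12100} \approx 0.80835$)
$u = - \frac{3148319}{12100}$ ($u = -261 + \frac{9781}{12100} = - \frac{3148319}{12100} \approx -260.19$)
$P{\left(r,N \right)} = r + r^{2}$
$\left(u + 981\right) P{\left(-14,q \right)} = \left(- \frac{3148319}{12100} + 981\right) \left(- 14 \left(1 - 14\right)\right) = \frac{8721781 \left(\left(-14\right) \left(-13\right)\right)}{12100} = \frac{8721781}{12100} \cdot 182 = \frac{793682071}{6050}$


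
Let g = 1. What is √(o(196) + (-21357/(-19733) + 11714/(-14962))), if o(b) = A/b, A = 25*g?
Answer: √37215618661379537/295245146 ≈ 0.65340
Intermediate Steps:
A = 25 (A = 25*1 = 25)
o(b) = 25/b
√(o(196) + (-21357/(-19733) + 11714/(-14962))) = √(25/196 + (-21357/(-19733) + 11714/(-14962))) = √(25*(1/196) + (-21357*(-1/19733) + 11714*(-1/14962))) = √(25/196 + (3051/2819 - 5857/7481)) = √(25/196 + 6313648/21088939) = √(1764698483/4133432044) = √37215618661379537/295245146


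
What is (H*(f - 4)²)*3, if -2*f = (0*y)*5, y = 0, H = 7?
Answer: 336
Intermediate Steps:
f = 0 (f = -0*0*5/2 = -0*5 = -½*0 = 0)
(H*(f - 4)²)*3 = (7*(0 - 4)²)*3 = (7*(-4)²)*3 = (7*16)*3 = 112*3 = 336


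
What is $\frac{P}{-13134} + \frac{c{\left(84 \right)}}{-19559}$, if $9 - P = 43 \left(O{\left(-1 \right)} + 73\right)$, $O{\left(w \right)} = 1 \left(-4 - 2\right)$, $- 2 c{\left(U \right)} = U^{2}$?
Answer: $\frac{51255100}{128443953} \approx 0.39905$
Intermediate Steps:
$c{\left(U \right)} = - \frac{U^{2}}{2}$
$O{\left(w \right)} = -6$ ($O{\left(w \right)} = 1 \left(-6\right) = -6$)
$P = -2872$ ($P = 9 - 43 \left(-6 + 73\right) = 9 - 43 \cdot 67 = 9 - 2881 = -2872$)
$\frac{P}{-13134} + \frac{c{\left(84 \right)}}{-19559} = - \frac{2872}{-13134} + \frac{\left(- \frac{1}{2}\right) 84^{2}}{-19559} = \left(-2872\right) \left(- \frac{1}{13134}\right) + \left(- \frac{1}{2}\right) 7056 \left(- \frac{1}{19559}\right) = \frac{1436}{6567} - - \frac{3528}{19559} = \frac{1436}{6567} + \frac{3528}{19559} = \frac{51255100}{128443953}$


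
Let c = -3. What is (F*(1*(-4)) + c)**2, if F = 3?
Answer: 225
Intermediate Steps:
(F*(1*(-4)) + c)**2 = (3*(1*(-4)) - 3)**2 = (3*(-4) - 3)**2 = (-12 - 3)**2 = (-15)**2 = 225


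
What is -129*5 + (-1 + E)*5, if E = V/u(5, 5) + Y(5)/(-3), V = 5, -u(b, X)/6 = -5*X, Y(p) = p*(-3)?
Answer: -3749/6 ≈ -624.83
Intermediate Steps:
Y(p) = -3*p
u(b, X) = 30*X (u(b, X) = -(-30)*X = 30*X)
E = 151/30 (E = 5/((30*5)) - 3*5/(-3) = 5/150 - 15*(-⅓) = 5*(1/150) + 5 = 1/30 + 5 = 151/30 ≈ 5.0333)
-129*5 + (-1 + E)*5 = -129*5 + (-1 + 151/30)*5 = -645 + (121/30)*5 = -645 + 121/6 = -3749/6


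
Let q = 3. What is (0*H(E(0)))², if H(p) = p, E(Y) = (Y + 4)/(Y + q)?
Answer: 0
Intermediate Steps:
E(Y) = (4 + Y)/(3 + Y) (E(Y) = (Y + 4)/(Y + 3) = (4 + Y)/(3 + Y))
(0*H(E(0)))² = (0*((4 + 0)/(3 + 0)))² = (0*(4/3))² = 0² = 0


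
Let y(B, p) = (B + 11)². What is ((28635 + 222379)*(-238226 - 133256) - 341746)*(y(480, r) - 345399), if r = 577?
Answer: 9727395260165092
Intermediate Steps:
y(B, p) = (11 + B)²
((28635 + 222379)*(-238226 - 133256) - 341746)*(y(480, r) - 345399) = ((28635 + 222379)*(-238226 - 133256) - 341746)*((11 + 480)² - 345399) = (251014*(-371482) - 341746)*(491² - 345399) = (-93247182748 - 341746)*(241081 - 345399) = -93247524494*(-104318) = 9727395260165092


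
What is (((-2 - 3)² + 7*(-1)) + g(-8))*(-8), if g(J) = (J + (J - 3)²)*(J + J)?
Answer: 14320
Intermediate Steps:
g(J) = 2*J*(J + (-3 + J)²) (g(J) = (J + (-3 + J)²)*(2*J) = 2*J*(J + (-3 + J)²))
(((-2 - 3)² + 7*(-1)) + g(-8))*(-8) = (((-2 - 3)² + 7*(-1)) + 2*(-8)*(-8 + (-3 - 8)²))*(-8) = (((-5)² - 7) + 2*(-8)*(-8 + (-11)²))*(-8) = ((25 - 7) + 2*(-8)*(-8 + 121))*(-8) = (18 + 2*(-8)*113)*(-8) = (18 - 1808)*(-8) = -1790*(-8) = 14320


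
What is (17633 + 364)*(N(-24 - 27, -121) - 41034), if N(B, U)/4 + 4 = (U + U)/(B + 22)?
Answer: -21407107554/29 ≈ -7.3818e+8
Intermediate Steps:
N(B, U) = -16 + 8*U/(22 + B) (N(B, U) = -16 + 4*((U + U)/(B + 22)) = -16 + 4*((2*U)/(22 + B)) = -16 + 4*(2*U/(22 + B)) = -16 + 8*U/(22 + B))
(17633 + 364)*(N(-24 - 27, -121) - 41034) = (17633 + 364)*(8*(-44 - 121 - 2*(-24 - 27))/(22 + (-24 - 27)) - 41034) = 17997*(8*(-44 - 121 - 2*(-51))/(22 - 51) - 41034) = 17997*(8*(-44 - 121 + 102)/(-29) - 41034) = 17997*(8*(-1/29)*(-63) - 41034) = 17997*(504/29 - 41034) = 17997*(-1189482/29) = -21407107554/29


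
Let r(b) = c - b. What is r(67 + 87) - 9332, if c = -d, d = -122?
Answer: -9364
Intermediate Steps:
c = 122 (c = -1*(-122) = 122)
r(b) = 122 - b
r(67 + 87) - 9332 = (122 - (67 + 87)) - 9332 = (122 - 1*154) - 9332 = (122 - 154) - 9332 = -32 - 9332 = -9364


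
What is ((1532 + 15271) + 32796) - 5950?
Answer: 43649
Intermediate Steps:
((1532 + 15271) + 32796) - 5950 = (16803 + 32796) - 5950 = 49599 - 5950 = 43649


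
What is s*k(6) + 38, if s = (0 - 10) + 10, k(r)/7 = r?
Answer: 38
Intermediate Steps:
k(r) = 7*r
s = 0 (s = -10 + 10 = 0)
s*k(6) + 38 = 0*(7*6) + 38 = 0*42 + 38 = 0 + 38 = 38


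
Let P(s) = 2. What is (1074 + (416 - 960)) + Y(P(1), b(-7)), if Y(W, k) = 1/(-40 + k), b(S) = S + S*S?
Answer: 1061/2 ≈ 530.50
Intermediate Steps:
b(S) = S + S**2
(1074 + (416 - 960)) + Y(P(1), b(-7)) = (1074 + (416 - 960)) + 1/(-40 - 7*(1 - 7)) = (1074 - 544) + 1/(-40 - 7*(-6)) = 530 + 1/(-40 + 42) = 530 + 1/2 = 1061/2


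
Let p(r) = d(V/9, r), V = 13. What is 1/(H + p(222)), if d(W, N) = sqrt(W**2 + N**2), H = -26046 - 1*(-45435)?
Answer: 1570509/30446606828 - 9*sqrt(3992173)/30446606828 ≈ 5.0992e-5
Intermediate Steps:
H = 19389 (H = -26046 + 45435 = 19389)
d(W, N) = sqrt(N**2 + W**2)
p(r) = sqrt(169/81 + r**2) (p(r) = sqrt(r**2 + (13/9)**2) = sqrt(r**2 + 169/81) = sqrt(169/81 + r**2))
1/(H + p(222)) = 1/(19389 + sqrt(169 + 81*222**2)/9) = 1/(19389 + sqrt(169 + 81*49284)/9) = 1/(19389 + sqrt(169 + 3992004)/9) = 1/(19389 + sqrt(3992173)/9)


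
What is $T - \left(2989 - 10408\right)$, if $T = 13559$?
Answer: $20978$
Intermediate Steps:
$T - \left(2989 - 10408\right) = 13559 - \left(2989 - 10408\right) = 13559 - -7419 = 13559 + 7419 = 20978$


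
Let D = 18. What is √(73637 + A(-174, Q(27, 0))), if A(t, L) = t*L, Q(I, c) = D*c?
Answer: √73637 ≈ 271.36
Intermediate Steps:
Q(I, c) = 18*c
A(t, L) = L*t
√(73637 + A(-174, Q(27, 0))) = √(73637 + (18*0)*(-174)) = √(73637 + 0*(-174)) = √(73637 + 0) = √73637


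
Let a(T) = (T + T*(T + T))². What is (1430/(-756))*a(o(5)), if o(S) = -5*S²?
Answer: -76963046875/42 ≈ -1.8325e+9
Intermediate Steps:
a(T) = (T + 2*T²)² (a(T) = (T + T*(2*T))² = (T + 2*T²)²)
(1430/(-756))*a(o(5)) = (1430/(-756))*((-5*5²)²*(1 + 2*(-5*5²))²) = (1430*(-1/756))*((-5*25)²*(1 + 2*(-5*25))²) = -715*(-125)²*(1 + 2*(-125))²/378 = -11171875*(1 - 250)²/378 = -11171875*(-249)²/378 = -11171875*62001/378 = -715/378*968765625 = -76963046875/42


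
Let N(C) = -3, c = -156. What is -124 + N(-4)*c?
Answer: 344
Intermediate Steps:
-124 + N(-4)*c = -124 - 3*(-156) = -124 + 468 = 344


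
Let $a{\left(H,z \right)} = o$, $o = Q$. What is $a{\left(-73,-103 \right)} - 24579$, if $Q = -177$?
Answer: $-24756$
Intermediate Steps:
$o = -177$
$a{\left(H,z \right)} = -177$
$a{\left(-73,-103 \right)} - 24579 = -177 - 24579 = -24756$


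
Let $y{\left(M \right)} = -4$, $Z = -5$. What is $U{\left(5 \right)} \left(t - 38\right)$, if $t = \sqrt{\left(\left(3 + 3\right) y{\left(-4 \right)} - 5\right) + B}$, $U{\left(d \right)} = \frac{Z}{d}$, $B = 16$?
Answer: $38 - i \sqrt{13} \approx 38.0 - 3.6056 i$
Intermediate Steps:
$U{\left(d \right)} = - \frac{5}{d}$
$t = i \sqrt{13}$ ($t = \sqrt{\left(\left(3 + 3\right) \left(-4\right) - 5\right) + 16} = \sqrt{\left(6 \left(-4\right) - 5\right) + 16} = \sqrt{\left(-24 - 5\right) + 16} = \sqrt{-29 + 16} = \sqrt{-13} = i \sqrt{13} \approx 3.6056 i$)
$U{\left(5 \right)} \left(t - 38\right) = - \frac{5}{5} \left(i \sqrt{13} - 38\right) = \left(-5\right) \frac{1}{5} \left(-38 + i \sqrt{13}\right) = - (-38 + i \sqrt{13}) = 38 - i \sqrt{13}$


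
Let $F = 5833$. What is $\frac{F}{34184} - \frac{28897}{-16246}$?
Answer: $\frac{541288983}{277676632} \approx 1.9494$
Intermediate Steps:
$\frac{F}{34184} - \frac{28897}{-16246} = \frac{5833}{34184} - \frac{28897}{-16246} = 5833 \cdot \frac{1}{34184} - - \frac{28897}{16246} = \frac{5833}{34184} + \frac{28897}{16246} = \frac{541288983}{277676632}$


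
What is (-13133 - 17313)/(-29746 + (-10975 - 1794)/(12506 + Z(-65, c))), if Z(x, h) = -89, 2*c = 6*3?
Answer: 378047982/369368851 ≈ 1.0235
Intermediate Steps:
c = 9 (c = (6*3)/2 = (½)*18 = 9)
(-13133 - 17313)/(-29746 + (-10975 - 1794)/(12506 + Z(-65, c))) = (-13133 - 17313)/(-29746 + (-10975 - 1794)/(12506 - 89)) = -30446/(-29746 - 12769/12417) = -30446/(-369368851/12417) = -30446*(-12417/369368851) = 378047982/369368851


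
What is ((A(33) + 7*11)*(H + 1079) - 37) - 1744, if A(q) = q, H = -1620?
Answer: -61291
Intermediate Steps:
((A(33) + 7*11)*(H + 1079) - 37) - 1744 = ((33 + 7*11)*(-1620 + 1079) - 37) - 1744 = ((33 + 77)*(-541) - 37) - 1744 = (110*(-541) - 37) - 1744 = (-59510 - 37) - 1744 = -59547 - 1744 = -61291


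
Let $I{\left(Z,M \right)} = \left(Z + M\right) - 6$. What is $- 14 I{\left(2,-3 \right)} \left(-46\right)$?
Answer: $-4508$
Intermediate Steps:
$I{\left(Z,M \right)} = -6 + M + Z$ ($I{\left(Z,M \right)} = \left(M + Z\right) - 6 = -6 + M + Z$)
$- 14 I{\left(2,-3 \right)} \left(-46\right) = - 14 \left(-6 - 3 + 2\right) \left(-46\right) = \left(-14\right) \left(-7\right) \left(-46\right) = 98 \left(-46\right) = -4508$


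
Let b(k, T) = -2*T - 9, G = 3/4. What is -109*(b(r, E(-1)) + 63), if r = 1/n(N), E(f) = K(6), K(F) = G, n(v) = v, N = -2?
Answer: -11445/2 ≈ -5722.5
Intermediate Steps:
G = 3/4 (G = 3*(1/4) = 3/4 ≈ 0.75000)
K(F) = 3/4
E(f) = 3/4
r = -1/2 (r = 1/(-2) = -1/2 ≈ -0.50000)
b(k, T) = -9 - 2*T
-109*(b(r, E(-1)) + 63) = -109*((-9 - 2*3/4) + 63) = -109*((-9 - 3/2) + 63) = -109*(-21/2 + 63) = -109*105/2 = -11445/2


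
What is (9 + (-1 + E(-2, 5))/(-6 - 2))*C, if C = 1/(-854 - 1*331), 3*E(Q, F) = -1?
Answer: -11/1422 ≈ -0.0077356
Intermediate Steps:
E(Q, F) = -1/3 (E(Q, F) = (1/3)*(-1) = -1/3)
C = -1/1185 (C = 1/(-854 - 331) = 1/(-1185) = -1/1185 ≈ -0.00084388)
(9 + (-1 + E(-2, 5))/(-6 - 2))*C = (9 + (-1 - 1/3)/(-6 - 2))*(-1/1185) = (9 - 4/3/(-8))*(-1/1185) = (9 - 4/3*(-1/8))*(-1/1185) = (9 + 1/6)*(-1/1185) = (55/6)*(-1/1185) = -11/1422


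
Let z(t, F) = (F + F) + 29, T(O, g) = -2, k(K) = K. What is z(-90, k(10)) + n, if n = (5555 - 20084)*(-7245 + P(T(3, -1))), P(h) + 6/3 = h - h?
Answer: 105291712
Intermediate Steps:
P(h) = -2 (P(h) = -2 + (h - h) = -2 + 0 = -2)
z(t, F) = 29 + 2*F (z(t, F) = 2*F + 29 = 29 + 2*F)
n = 105291663 (n = (5555 - 20084)*(-7245 - 2) = -14529*(-7247) = 105291663)
z(-90, k(10)) + n = (29 + 2*10) + 105291663 = (29 + 20) + 105291663 = 49 + 105291663 = 105291712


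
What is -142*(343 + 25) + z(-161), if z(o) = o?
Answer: -52417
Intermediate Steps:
-142*(343 + 25) + z(-161) = -142*(343 + 25) - 161 = -142*368 - 161 = -52256 - 161 = -52417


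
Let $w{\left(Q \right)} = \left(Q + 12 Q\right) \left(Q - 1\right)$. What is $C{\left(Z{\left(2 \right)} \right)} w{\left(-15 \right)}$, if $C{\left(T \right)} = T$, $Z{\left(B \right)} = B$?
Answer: $6240$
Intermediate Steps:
$w{\left(Q \right)} = 13 Q \left(-1 + Q\right)$
$C{\left(Z{\left(2 \right)} \right)} w{\left(-15 \right)} = 2 \cdot 13 \left(-15\right) \left(-1 - 15\right) = 2 \cdot 13 \left(-15\right) \left(-16\right) = 2 \cdot 3120 = 6240$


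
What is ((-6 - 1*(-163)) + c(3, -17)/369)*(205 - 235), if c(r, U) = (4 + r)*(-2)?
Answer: -579190/123 ≈ -4708.9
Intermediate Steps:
c(r, U) = -8 - 2*r
((-6 - 1*(-163)) + c(3, -17)/369)*(205 - 235) = ((-6 - 1*(-163)) + (-8 - 2*3)/369)*(205 - 235) = ((-6 + 163) + (-8 - 6)*(1/369))*(-30) = (157 - 14*1/369)*(-30) = (157 - 14/369)*(-30) = (57919/369)*(-30) = -579190/123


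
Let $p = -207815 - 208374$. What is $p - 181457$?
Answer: $-597646$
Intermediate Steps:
$p = -416189$ ($p = -207815 - 208374 = -416189$)
$p - 181457 = -416189 - 181457 = -597646$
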